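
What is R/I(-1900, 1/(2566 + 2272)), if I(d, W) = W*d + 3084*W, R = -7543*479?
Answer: -8740081643/592 ≈ -1.4764e+7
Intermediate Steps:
R = -3613097
I(d, W) = 3084*W + W*d
R/I(-1900, 1/(2566 + 2272)) = -3613097*(2566 + 2272)/(3084 - 1900) = -3613097/(1184/4838) = -3613097/((1/4838)*1184) = -3613097/592/2419 = -3613097*2419/592 = -8740081643/592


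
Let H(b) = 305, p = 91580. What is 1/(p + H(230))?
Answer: 1/91885 ≈ 1.0883e-5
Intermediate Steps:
1/(p + H(230)) = 1/(91580 + 305) = 1/91885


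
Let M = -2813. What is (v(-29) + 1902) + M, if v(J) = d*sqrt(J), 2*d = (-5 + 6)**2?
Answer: -911 + I*sqrt(29)/2 ≈ -911.0 + 2.6926*I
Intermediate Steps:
d = 1/2 (d = (-5 + 6)**2/2 = (1/2)*1**2 = (1/2)*1 = 1/2 ≈ 0.50000)
v(J) = sqrt(J)/2
(v(-29) + 1902) + M = (sqrt(-29)/2 + 1902) - 2813 = ((I*sqrt(29))/2 + 1902) - 2813 = (I*sqrt(29)/2 + 1902) - 2813 = (1902 + I*sqrt(29)/2) - 2813 = -911 + I*sqrt(29)/2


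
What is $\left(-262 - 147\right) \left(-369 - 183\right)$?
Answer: $225768$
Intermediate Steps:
$\left(-262 - 147\right) \left(-369 - 183\right) = \left(-409\right) \left(-552\right) = 225768$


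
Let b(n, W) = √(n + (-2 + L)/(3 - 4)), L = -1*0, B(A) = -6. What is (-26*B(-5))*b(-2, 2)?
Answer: 0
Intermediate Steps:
L = 0
b(n, W) = √(2 + n) (b(n, W) = √(n + (-2 + 0)/(3 - 4)) = √(n - 2/(-1)) = √(n - 2*(-1)) = √(n + 2) = √(2 + n))
(-26*B(-5))*b(-2, 2) = (-26*(-6))*√(2 - 2) = 156*√0 = 156*0 = 0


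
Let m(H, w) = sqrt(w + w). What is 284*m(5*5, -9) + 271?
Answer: 271 + 852*I*sqrt(2) ≈ 271.0 + 1204.9*I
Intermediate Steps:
m(H, w) = sqrt(2)*sqrt(w) (m(H, w) = sqrt(2*w) = sqrt(2)*sqrt(w))
284*m(5*5, -9) + 271 = 284*(sqrt(2)*sqrt(-9)) + 271 = 284*(sqrt(2)*(3*I)) + 271 = 284*(3*I*sqrt(2)) + 271 = 852*I*sqrt(2) + 271 = 271 + 852*I*sqrt(2)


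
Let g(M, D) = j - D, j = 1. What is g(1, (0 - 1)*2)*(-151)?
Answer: -453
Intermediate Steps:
g(M, D) = 1 - D
g(1, (0 - 1)*2)*(-151) = (1 - (0 - 1)*2)*(-151) = (1 - (-1)*2)*(-151) = (1 - 1*(-2))*(-151) = (1 + 2)*(-151) = 3*(-151) = -453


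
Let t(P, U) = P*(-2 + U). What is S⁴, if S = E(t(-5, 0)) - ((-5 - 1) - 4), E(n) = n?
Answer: 160000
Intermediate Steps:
S = 20 (S = -5*(-2 + 0) - ((-5 - 1) - 4) = -5*(-2) - (-6 - 4) = 10 - 1*(-10) = 10 + 10 = 20)
S⁴ = 20⁴ = 160000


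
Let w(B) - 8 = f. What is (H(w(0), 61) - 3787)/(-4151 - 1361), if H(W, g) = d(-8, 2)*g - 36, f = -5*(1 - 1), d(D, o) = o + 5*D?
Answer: 6141/5512 ≈ 1.1141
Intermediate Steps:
f = 0 (f = -5*0 = 0)
w(B) = 8 (w(B) = 8 + 0 = 8)
H(W, g) = -36 - 38*g (H(W, g) = (2 + 5*(-8))*g - 36 = (2 - 40)*g - 36 = -38*g - 36 = -36 - 38*g)
(H(w(0), 61) - 3787)/(-4151 - 1361) = ((-36 - 38*61) - 3787)/(-4151 - 1361) = ((-36 - 2318) - 3787)/(-5512) = (-2354 - 3787)*(-1/5512) = -6141*(-1/5512) = 6141/5512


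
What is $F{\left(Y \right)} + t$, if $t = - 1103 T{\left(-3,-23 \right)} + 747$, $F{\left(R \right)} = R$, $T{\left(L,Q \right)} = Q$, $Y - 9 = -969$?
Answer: $25156$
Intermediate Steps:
$Y = -960$ ($Y = 9 - 969 = -960$)
$t = 26116$ ($t = \left(-1103\right) \left(-23\right) + 747 = 25369 + 747 = 26116$)
$F{\left(Y \right)} + t = -960 + 26116 = 25156$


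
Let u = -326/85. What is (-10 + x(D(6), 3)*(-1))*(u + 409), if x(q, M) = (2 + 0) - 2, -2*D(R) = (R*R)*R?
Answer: -68878/17 ≈ -4051.6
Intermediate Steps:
D(R) = -R³/2 (D(R) = -R*R*R/2 = -R²*R/2 = -R³/2)
x(q, M) = 0 (x(q, M) = 2 - 2 = 0)
u = -326/85 (u = -326*1/85 = -326/85 ≈ -3.8353)
(-10 + x(D(6), 3)*(-1))*(u + 409) = (-10 + 0*(-1))*(-326/85 + 409) = (-10 + 0)*(34439/85) = -10*34439/85 = -68878/17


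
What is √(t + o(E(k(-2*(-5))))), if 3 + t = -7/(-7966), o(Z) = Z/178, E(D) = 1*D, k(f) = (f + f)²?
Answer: I*√7713333274/101282 ≈ 0.86714*I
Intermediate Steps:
k(f) = 4*f² (k(f) = (2*f)² = 4*f²)
E(D) = D
o(Z) = Z/178 (o(Z) = Z*(1/178) = Z/178)
t = -3413/1138 (t = -3 - 7/(-7966) = -3 - 7*(-1/7966) = -3 + 1/1138 = -3413/1138 ≈ -2.9991)
√(t + o(E(k(-2*(-5))))) = √(-3413/1138 + (4*(-2*(-5))²)/178) = √(-3413/1138 + (4*10²)/178) = √(-3413/1138 + (4*100)/178) = √(-3413/1138 + (1/178)*400) = √(-3413/1138 + 200/89) = √(-76157/101282) = I*√7713333274/101282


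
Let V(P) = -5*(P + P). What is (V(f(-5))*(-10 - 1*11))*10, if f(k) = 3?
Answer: 6300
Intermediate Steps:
V(P) = -10*P
(V(f(-5))*(-10 - 1*11))*10 = ((-10*3)*(-10 - 1*11))*10 = -30*(-10 - 11)*10 = -30*(-21)*10 = 630*10 = 6300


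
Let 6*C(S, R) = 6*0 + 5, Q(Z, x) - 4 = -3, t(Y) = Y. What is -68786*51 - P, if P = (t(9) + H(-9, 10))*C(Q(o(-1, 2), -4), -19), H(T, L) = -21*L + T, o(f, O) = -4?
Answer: -3507911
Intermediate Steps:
Q(Z, x) = 1 (Q(Z, x) = 4 - 3 = 1)
H(T, L) = T - 21*L
C(S, R) = ⅚ (C(S, R) = (6*0 + 5)/6 = (0 + 5)/6 = (⅙)*5 = ⅚)
P = -175 (P = (9 + (-9 - 21*10))*(⅚) = (9 + (-9 - 210))*(⅚) = (9 - 219)*(⅚) = -210*⅚ = -175)
-68786*51 - P = -68786*51 - 1*(-175) = -3508086 + 175 = -3507911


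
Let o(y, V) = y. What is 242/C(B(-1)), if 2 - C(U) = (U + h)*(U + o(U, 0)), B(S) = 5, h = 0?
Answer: -121/24 ≈ -5.0417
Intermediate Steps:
C(U) = 2 - 2*U² (C(U) = 2 - (U + 0)*(U + U) = 2 - U*2*U = 2 - 2*U²)
242/C(B(-1)) = 242/(2 - 2*5²) = 242/(2 - 2*25) = 242/(2 - 50) = 242/(-48) = 242*(-1/48) = -121/24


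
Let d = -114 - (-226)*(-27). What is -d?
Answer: 6216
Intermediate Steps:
d = -6216 (d = -114 - 113*54 = -114 - 6102 = -6216)
-d = -1*(-6216) = 6216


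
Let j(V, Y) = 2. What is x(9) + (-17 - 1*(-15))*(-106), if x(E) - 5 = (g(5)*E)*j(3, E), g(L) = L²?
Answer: 667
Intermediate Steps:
x(E) = 5 + 50*E (x(E) = 5 + (5²*E)*2 = 5 + (25*E)*2 = 5 + 50*E)
x(9) + (-17 - 1*(-15))*(-106) = (5 + 50*9) + (-17 - 1*(-15))*(-106) = (5 + 450) + (-17 + 15)*(-106) = 455 - 2*(-106) = 455 + 212 = 667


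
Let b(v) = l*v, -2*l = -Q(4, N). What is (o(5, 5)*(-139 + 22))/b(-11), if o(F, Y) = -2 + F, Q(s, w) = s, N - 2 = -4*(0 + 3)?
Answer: 351/22 ≈ 15.955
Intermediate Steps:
N = -10 (N = 2 - 4*(0 + 3) = 2 - 4*3 = 2 - 12 = -10)
l = 2 (l = -(-1)*4/2 = -1/2*(-4) = 2)
b(v) = 2*v
(o(5, 5)*(-139 + 22))/b(-11) = ((-2 + 5)*(-139 + 22))/((2*(-11))) = (3*(-117))/(-22) = -351*(-1/22) = 351/22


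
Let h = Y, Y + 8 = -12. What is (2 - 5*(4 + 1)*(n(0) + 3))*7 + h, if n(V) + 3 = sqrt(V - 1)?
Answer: -6 - 175*I ≈ -6.0 - 175.0*I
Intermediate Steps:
Y = -20 (Y = -8 - 12 = -20)
n(V) = -3 + sqrt(-1 + V) (n(V) = -3 + sqrt(V - 1) = -3 + sqrt(-1 + V))
h = -20
(2 - 5*(4 + 1)*(n(0) + 3))*7 + h = (2 - 5*(4 + 1)*((-3 + sqrt(-1 + 0)) + 3))*7 - 20 = (2 - 25*((-3 + sqrt(-1)) + 3))*7 - 20 = (2 - 25*((-3 + I) + 3))*7 - 20 = (2 - 25*I)*7 - 20 = (14 - 175*I) - 20 = -6 - 175*I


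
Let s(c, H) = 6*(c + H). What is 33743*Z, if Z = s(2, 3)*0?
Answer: 0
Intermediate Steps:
s(c, H) = 6*H + 6*c (s(c, H) = 6*(H + c) = 6*H + 6*c)
Z = 0 (Z = (6*3 + 6*2)*0 = (18 + 12)*0 = 30*0 = 0)
33743*Z = 33743*0 = 0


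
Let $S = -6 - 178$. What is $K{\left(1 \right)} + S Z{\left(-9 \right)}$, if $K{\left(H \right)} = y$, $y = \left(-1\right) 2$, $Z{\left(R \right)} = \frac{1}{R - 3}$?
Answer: $\frac{40}{3} \approx 13.333$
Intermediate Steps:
$Z{\left(R \right)} = \frac{1}{-3 + R}$
$y = -2$
$K{\left(H \right)} = -2$
$S = -184$ ($S = -6 - 178 = -184$)
$K{\left(1 \right)} + S Z{\left(-9 \right)} = -2 - \frac{184}{-3 - 9} = -2 - \frac{184}{-12} = -2 - - \frac{46}{3} = -2 + \frac{46}{3} = \frac{40}{3}$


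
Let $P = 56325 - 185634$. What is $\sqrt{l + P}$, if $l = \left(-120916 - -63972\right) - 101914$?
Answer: $i \sqrt{288167} \approx 536.81 i$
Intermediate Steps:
$P = -129309$
$l = -158858$ ($l = \left(-120916 + 63972\right) - 101914 = -56944 - 101914 = -158858$)
$\sqrt{l + P} = \sqrt{-158858 - 129309} = \sqrt{-288167} = i \sqrt{288167}$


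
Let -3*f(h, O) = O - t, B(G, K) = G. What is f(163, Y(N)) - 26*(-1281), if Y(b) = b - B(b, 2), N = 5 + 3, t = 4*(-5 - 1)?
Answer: 33298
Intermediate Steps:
t = -24 (t = 4*(-6) = -24)
N = 8
Y(b) = 0 (Y(b) = b - b = 0)
f(h, O) = -8 - O/3 (f(h, O) = -(O - 1*(-24))/3 = -(O + 24)/3 = -(24 + O)/3 = -8 - O/3)
f(163, Y(N)) - 26*(-1281) = (-8 - ⅓*0) - 26*(-1281) = (-8 + 0) + 33306 = -8 + 33306 = 33298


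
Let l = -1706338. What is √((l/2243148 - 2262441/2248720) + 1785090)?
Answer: √177421539928248514765652263095/315263235660 ≈ 1336.1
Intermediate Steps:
√((l/2243148 - 2262441/2248720) + 1785090) = √((-1706338/2243148 - 2262441/2248720) + 1785090) = √((-1706338*1/2243148 - 2262441*1/2248720) + 1785090) = √((-853169/1121574 - 2262441/2248720) + 1785090) = √(-2228016597907/1261052942640 + 1785090) = √(2251090769360639693/1261052942640) = √177421539928248514765652263095/315263235660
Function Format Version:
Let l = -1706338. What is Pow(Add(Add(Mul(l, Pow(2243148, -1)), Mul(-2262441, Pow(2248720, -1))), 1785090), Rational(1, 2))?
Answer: Mul(Rational(1, 315263235660), Pow(177421539928248514765652263095, Rational(1, 2))) ≈ 1336.1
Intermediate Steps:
Pow(Add(Add(Mul(l, Pow(2243148, -1)), Mul(-2262441, Pow(2248720, -1))), 1785090), Rational(1, 2)) = Pow(Add(Add(Mul(-1706338, Pow(2243148, -1)), Mul(-2262441, Pow(2248720, -1))), 1785090), Rational(1, 2)) = Pow(Add(Add(Mul(-1706338, Rational(1, 2243148)), Mul(-2262441, Rational(1, 2248720))), 1785090), Rational(1, 2)) = Pow(Add(Add(Rational(-853169, 1121574), Rational(-2262441, 2248720)), 1785090), Rational(1, 2)) = Pow(Add(Rational(-2228016597907, 1261052942640), 1785090), Rational(1, 2)) = Pow(Rational(2251090769360639693, 1261052942640), Rational(1, 2)) = Mul(Rational(1, 315263235660), Pow(177421539928248514765652263095, Rational(1, 2)))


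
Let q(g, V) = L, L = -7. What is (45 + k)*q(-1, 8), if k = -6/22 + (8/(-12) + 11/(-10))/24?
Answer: -2475599/7920 ≈ -312.58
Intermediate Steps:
q(g, V) = -7
k = -2743/7920 (k = -6*1/22 + (8*(-1/12) + 11*(-⅒))*(1/24) = -3/11 + (-⅔ - 11/10)*(1/24) = -3/11 - 53/30*1/24 = -3/11 - 53/720 = -2743/7920 ≈ -0.34634)
(45 + k)*q(-1, 8) = (45 - 2743/7920)*(-7) = (353657/7920)*(-7) = -2475599/7920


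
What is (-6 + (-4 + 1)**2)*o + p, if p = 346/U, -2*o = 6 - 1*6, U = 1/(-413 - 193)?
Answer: -209676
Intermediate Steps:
U = -1/606 (U = 1/(-606) = -1/606 ≈ -0.0016502)
o = 0 (o = -(6 - 1*6)/2 = -(6 - 6)/2 = -1/2*0 = 0)
p = -209676 (p = 346/(-1/606) = 346*(-606) = -209676)
(-6 + (-4 + 1)**2)*o + p = (-6 + (-4 + 1)**2)*0 - 209676 = (-6 + (-3)**2)*0 - 209676 = (-6 + 9)*0 - 209676 = 3*0 - 209676 = 0 - 209676 = -209676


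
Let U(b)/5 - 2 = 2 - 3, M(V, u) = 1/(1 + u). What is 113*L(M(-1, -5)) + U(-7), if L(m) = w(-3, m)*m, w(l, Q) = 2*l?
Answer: 349/2 ≈ 174.50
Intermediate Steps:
U(b) = 5 (U(b) = 10 + 5*(2 - 3) = 10 + 5*(-1) = 10 - 5 = 5)
L(m) = -6*m (L(m) = (2*(-3))*m = -6*m)
113*L(M(-1, -5)) + U(-7) = 113*(-6/(1 - 5)) + 5 = 113*(-6/(-4)) + 5 = 113*(-6*(-1/4)) + 5 = 113*(3/2) + 5 = 339/2 + 5 = 349/2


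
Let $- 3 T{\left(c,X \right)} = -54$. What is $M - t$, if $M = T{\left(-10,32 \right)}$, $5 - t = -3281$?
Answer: $-3268$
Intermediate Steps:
$T{\left(c,X \right)} = 18$ ($T{\left(c,X \right)} = \left(- \frac{1}{3}\right) \left(-54\right) = 18$)
$t = 3286$ ($t = 5 - -3281 = 5 + 3281 = 3286$)
$M = 18$
$M - t = 18 - 3286 = -3268$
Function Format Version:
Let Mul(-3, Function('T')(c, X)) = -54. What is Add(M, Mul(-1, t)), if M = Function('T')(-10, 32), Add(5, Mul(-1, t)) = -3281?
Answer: -3268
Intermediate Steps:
Function('T')(c, X) = 18 (Function('T')(c, X) = Mul(Rational(-1, 3), -54) = 18)
t = 3286 (t = Add(5, Mul(-1, -3281)) = Add(5, 3281) = 3286)
M = 18
Add(M, Mul(-1, t)) = Add(18, Mul(-1, 3286)) = Add(18, -3286) = -3268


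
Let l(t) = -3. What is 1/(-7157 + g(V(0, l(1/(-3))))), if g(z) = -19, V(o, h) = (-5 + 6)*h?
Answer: -1/7176 ≈ -0.00013935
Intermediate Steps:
V(o, h) = h (V(o, h) = 1*h = h)
1/(-7157 + g(V(0, l(1/(-3))))) = 1/(-7157 - 19) = 1/(-7176) = -1/7176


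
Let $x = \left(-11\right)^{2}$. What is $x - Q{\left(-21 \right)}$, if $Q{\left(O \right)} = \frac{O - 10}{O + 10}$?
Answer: $\frac{1300}{11} \approx 118.18$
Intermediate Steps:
$x = 121$
$Q{\left(O \right)} = \frac{-10 + O}{10 + O}$
$x - Q{\left(-21 \right)} = 121 - \frac{-10 - 21}{10 - 21} = 121 - \frac{1}{-11} \left(-31\right) = 121 - \left(- \frac{1}{11}\right) \left(-31\right) = 121 - \frac{31}{11} = \frac{1300}{11}$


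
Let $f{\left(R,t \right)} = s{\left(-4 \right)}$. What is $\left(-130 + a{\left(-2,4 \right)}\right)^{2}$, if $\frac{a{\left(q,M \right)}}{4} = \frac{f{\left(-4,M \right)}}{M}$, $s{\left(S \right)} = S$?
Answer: $17956$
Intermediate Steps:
$f{\left(R,t \right)} = -4$
$a{\left(q,M \right)} = - \frac{16}{M}$ ($a{\left(q,M \right)} = 4 \left(- \frac{4}{M}\right) = - \frac{16}{M}$)
$\left(-130 + a{\left(-2,4 \right)}\right)^{2} = \left(-130 - \frac{16}{4}\right)^{2} = \left(-130 - 4\right)^{2} = \left(-134\right)^{2} = 17956$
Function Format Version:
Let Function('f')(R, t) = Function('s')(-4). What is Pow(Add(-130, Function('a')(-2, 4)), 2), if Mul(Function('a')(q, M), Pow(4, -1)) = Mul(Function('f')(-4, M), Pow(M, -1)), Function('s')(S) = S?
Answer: 17956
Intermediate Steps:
Function('f')(R, t) = -4
Function('a')(q, M) = Mul(-16, Pow(M, -1)) (Function('a')(q, M) = Mul(4, Mul(-4, Pow(M, -1))) = Mul(-16, Pow(M, -1)))
Pow(Add(-130, Function('a')(-2, 4)), 2) = Pow(Add(-130, Mul(-16, Pow(4, -1))), 2) = Pow(Add(-130, Mul(-16, Rational(1, 4))), 2) = Pow(Add(-130, -4), 2) = Pow(-134, 2) = 17956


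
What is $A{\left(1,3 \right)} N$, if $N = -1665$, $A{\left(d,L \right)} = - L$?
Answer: $4995$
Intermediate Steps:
$A{\left(1,3 \right)} N = \left(-1\right) 3 \left(-1665\right) = \left(-3\right) \left(-1665\right) = 4995$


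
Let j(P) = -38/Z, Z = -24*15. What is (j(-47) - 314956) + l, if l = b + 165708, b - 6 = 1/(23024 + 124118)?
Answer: -1976377574821/13242780 ≈ -1.4924e+5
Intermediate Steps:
b = 882853/147142 (b = 6 + 1/(23024 + 124118) = 6 + 1/147142 = 882853/147142 ≈ 6.0000)
Z = -360
l = 24383489389/147142 (l = 882853/147142 + 165708 = 24383489389/147142 ≈ 1.6571e+5)
j(P) = 19/180 (j(P) = -38/(-360) = -38*(-1/360) = 19/180)
(j(-47) - 314956) + l = (19/180 - 314956) + 24383489389/147142 = -56692061/180 + 24383489389/147142 = -1976377574821/13242780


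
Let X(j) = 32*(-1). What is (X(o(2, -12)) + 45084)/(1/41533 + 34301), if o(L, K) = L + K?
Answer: 935572358/712311717 ≈ 1.3134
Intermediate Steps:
o(L, K) = K + L
X(j) = -32
(X(o(2, -12)) + 45084)/(1/41533 + 34301) = (-32 + 45084)/(1/41533 + 34301) = 45052/(1/41533 + 34301) = 45052/(1424623434/41533) = 45052*(41533/1424623434) = 935572358/712311717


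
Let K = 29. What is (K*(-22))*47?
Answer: -29986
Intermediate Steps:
(K*(-22))*47 = (29*(-22))*47 = -638*47 = -29986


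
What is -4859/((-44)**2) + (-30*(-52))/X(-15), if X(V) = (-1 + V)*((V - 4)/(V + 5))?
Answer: -1979921/36784 ≈ -53.826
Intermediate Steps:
X(V) = (-1 + V)*(-4 + V)/(5 + V) (X(V) = (-1 + V)*((-4 + V)/(5 + V)) = (-1 + V)*(-4 + V)/(5 + V))
-4859/((-44)**2) + (-30*(-52))/X(-15) = -4859/((-44)**2) + (-30*(-52))/(((4 + (-15)**2 - 5*(-15))/(5 - 15))) = -4859/1936 + 1560/(((4 + 225 + 75)/(-10))) = -4859*1/1936 + 1560/((-1/10*304)) = -4859/1936 + 1560/(-152/5) = -4859/1936 + 1560*(-5/152) = -4859/1936 - 975/19 = -1979921/36784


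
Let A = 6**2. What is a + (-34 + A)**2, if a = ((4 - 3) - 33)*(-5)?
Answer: 164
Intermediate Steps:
a = 160 (a = (1 - 33)*(-5) = -32*(-5) = 160)
A = 36
a + (-34 + A)**2 = 160 + (-34 + 36)**2 = 160 + 2**2 = 160 + 4 = 164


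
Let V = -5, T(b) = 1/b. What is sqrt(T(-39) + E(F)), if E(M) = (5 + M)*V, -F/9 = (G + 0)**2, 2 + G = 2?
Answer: 4*I*sqrt(2379)/39 ≈ 5.0026*I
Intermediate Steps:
G = 0 (G = -2 + 2 = 0)
F = 0 (F = -9*(0 + 0)**2 = -9*0**2 = -9*0 = 0)
E(M) = -25 - 5*M (E(M) = (5 + M)*(-5) = -25 - 5*M)
sqrt(T(-39) + E(F)) = sqrt(1/(-39) + (-25 - 5*0)) = sqrt(-1/39 + (-25 + 0)) = sqrt(-1/39 - 25) = sqrt(-976/39) = 4*I*sqrt(2379)/39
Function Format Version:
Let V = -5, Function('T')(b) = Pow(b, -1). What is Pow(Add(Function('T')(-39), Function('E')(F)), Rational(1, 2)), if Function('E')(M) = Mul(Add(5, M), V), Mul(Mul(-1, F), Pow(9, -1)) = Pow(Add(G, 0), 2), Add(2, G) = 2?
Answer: Mul(Rational(4, 39), I, Pow(2379, Rational(1, 2))) ≈ Mul(5.0026, I)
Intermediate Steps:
G = 0 (G = Add(-2, 2) = 0)
F = 0 (F = Mul(-9, Pow(Add(0, 0), 2)) = Mul(-9, Pow(0, 2)) = Mul(-9, 0) = 0)
Function('E')(M) = Add(-25, Mul(-5, M)) (Function('E')(M) = Mul(Add(5, M), -5) = Add(-25, Mul(-5, M)))
Pow(Add(Function('T')(-39), Function('E')(F)), Rational(1, 2)) = Pow(Add(Pow(-39, -1), Add(-25, Mul(-5, 0))), Rational(1, 2)) = Pow(Add(Rational(-1, 39), Add(-25, 0)), Rational(1, 2)) = Pow(Add(Rational(-1, 39), -25), Rational(1, 2)) = Pow(Rational(-976, 39), Rational(1, 2)) = Mul(Rational(4, 39), I, Pow(2379, Rational(1, 2)))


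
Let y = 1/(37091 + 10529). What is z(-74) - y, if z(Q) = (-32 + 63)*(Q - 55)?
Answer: -190432381/47620 ≈ -3999.0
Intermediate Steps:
z(Q) = -1705 + 31*Q (z(Q) = 31*(-55 + Q) = -1705 + 31*Q)
y = 1/47620 ≈ 2.1000e-5
z(-74) - y = (-1705 + 31*(-74)) - 1*1/47620 = (-1705 - 2294) - 1/47620 = -3999 - 1/47620 = -190432381/47620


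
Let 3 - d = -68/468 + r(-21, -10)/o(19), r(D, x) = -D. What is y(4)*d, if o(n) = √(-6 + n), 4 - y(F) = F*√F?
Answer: -1472/117 + 84*√13/13 ≈ 10.716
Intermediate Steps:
y(F) = 4 - F^(3/2) (y(F) = 4 - F*√F = 4 - F^(3/2))
d = 368/117 - 21*√13/13 (d = 3 - (-68/468 + (-1*(-21))/(√(-6 + 19))) = 3 - (-68*1/468 + 21/(√13)) = 3 - (-17/117 + 21*(√13/13)) = 3 - (-17/117 + 21*√13/13) = 3 + (17/117 - 21*√13/13) = 368/117 - 21*√13/13 ≈ -2.6791)
y(4)*d = (4 - 4^(3/2))*(368/117 - 21*√13/13) = (4 - 1*8)*(368/117 - 21*√13/13) = (4 - 8)*(368/117 - 21*√13/13) = -4*(368/117 - 21*√13/13) = -1472/117 + 84*√13/13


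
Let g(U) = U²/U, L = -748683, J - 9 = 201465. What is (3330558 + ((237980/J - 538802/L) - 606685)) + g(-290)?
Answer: 585222192013087/214872021 ≈ 2.7236e+6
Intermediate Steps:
J = 201474 (J = 9 + 201465 = 201474)
g(U) = U
(3330558 + ((237980/J - 538802/L) - 606685)) + g(-290) = (3330558 + ((237980/201474 - 538802/(-748683)) - 606685)) - 290 = (3330558 + ((237980*(1/201474) - 538802*(-1/748683)) - 606685)) - 290 = (3330558 + ((118990/100737 + 538802/748683) - 606685)) - 290 = (3330558 + (408441844/214872021 - 606685)) - 290 = (3330558 - 130359223618541/214872021) - 290 = 585284504899177/214872021 - 290 = 585222192013087/214872021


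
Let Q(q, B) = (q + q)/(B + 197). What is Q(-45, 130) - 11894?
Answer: -1296476/109 ≈ -11894.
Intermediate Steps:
Q(q, B) = 2*q/(197 + B) (Q(q, B) = (2*q)/(197 + B) = 2*q/(197 + B))
Q(-45, 130) - 11894 = 2*(-45)/(197 + 130) - 11894 = 2*(-45)/327 - 11894 = 2*(-45)*(1/327) - 11894 = -30/109 - 11894 = -1296476/109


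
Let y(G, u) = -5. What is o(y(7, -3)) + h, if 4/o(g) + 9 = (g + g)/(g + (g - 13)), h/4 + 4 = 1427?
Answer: 1121232/197 ≈ 5691.5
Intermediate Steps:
h = 5692 (h = -16 + 4*1427 = -16 + 5708 = 5692)
o(g) = 4/(-9 + 2*g/(-13 + 2*g)) (o(g) = 4/(-9 + (g + g)/(g + (g - 13))) = 4/(-9 + (2*g)/(g + (-13 + g))) = 4/(-9 + (2*g)/(-13 + 2*g)) = 4/(-9 + 2*g/(-13 + 2*g)))
o(y(7, -3)) + h = 4*(13 - 2*(-5))/(-117 + 16*(-5)) + 5692 = 4*(13 + 10)/(-117 - 80) + 5692 = 4*23/(-197) + 5692 = 4*(-1/197)*23 + 5692 = -92/197 + 5692 = 1121232/197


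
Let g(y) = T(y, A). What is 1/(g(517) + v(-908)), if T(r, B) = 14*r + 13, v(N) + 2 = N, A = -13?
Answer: 1/6341 ≈ 0.00015770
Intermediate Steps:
v(N) = -2 + N
T(r, B) = 13 + 14*r
g(y) = 13 + 14*y
1/(g(517) + v(-908)) = 1/((13 + 14*517) + (-2 - 908)) = 1/((13 + 7238) - 910) = 1/(7251 - 910) = 1/6341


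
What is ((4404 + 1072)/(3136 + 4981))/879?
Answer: 5476/7134843 ≈ 0.00076750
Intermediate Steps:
((4404 + 1072)/(3136 + 4981))/879 = (5476/8117)*(1/879) = 5476/7134843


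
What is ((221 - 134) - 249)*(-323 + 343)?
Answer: -3240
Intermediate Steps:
((221 - 134) - 249)*(-323 + 343) = (87 - 249)*20 = -162*20 = -3240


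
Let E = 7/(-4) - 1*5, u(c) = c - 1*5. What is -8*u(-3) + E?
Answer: 229/4 ≈ 57.250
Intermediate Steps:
u(c) = -5 + c (u(c) = c - 5 = -5 + c)
E = -27/4 (E = 7*(-¼) - 5 = -7/4 - 5 = -27/4 ≈ -6.7500)
-8*u(-3) + E = -8*(-5 - 3) - 27/4 = -8*(-8) - 27/4 = 64 - 27/4 = 229/4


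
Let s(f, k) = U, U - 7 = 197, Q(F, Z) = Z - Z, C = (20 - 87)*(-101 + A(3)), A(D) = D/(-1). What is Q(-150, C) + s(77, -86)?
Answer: 204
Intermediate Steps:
A(D) = -D (A(D) = D*(-1) = -D)
C = 6968 (C = (20 - 87)*(-101 - 1*3) = -67*(-101 - 3) = -67*(-104) = 6968)
Q(F, Z) = 0
U = 204 (U = 7 + 197 = 204)
s(f, k) = 204
Q(-150, C) + s(77, -86) = 0 + 204 = 204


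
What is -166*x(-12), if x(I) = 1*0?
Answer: 0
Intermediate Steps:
x(I) = 0
-166*x(-12) = -166*0 = 0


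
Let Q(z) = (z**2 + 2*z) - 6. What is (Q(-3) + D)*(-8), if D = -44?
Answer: 376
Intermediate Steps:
Q(z) = -6 + z**2 + 2*z
(Q(-3) + D)*(-8) = ((-6 + (-3)**2 + 2*(-3)) - 44)*(-8) = ((-6 + 9 - 6) - 44)*(-8) = (-3 - 44)*(-8) = -47*(-8) = 376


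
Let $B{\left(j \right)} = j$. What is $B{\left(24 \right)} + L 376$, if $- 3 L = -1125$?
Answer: $141024$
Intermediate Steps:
$L = 375$ ($L = \left(- \frac{1}{3}\right) \left(-1125\right) = 375$)
$B{\left(24 \right)} + L 376 = 24 + 375 \cdot 376 = 24 + 141000 = 141024$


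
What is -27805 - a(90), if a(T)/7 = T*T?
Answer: -84505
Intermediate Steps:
a(T) = 7*T**2 (a(T) = 7*(T*T) = 7*T**2)
-27805 - a(90) = -27805 - 7*90**2 = -27805 - 7*8100 = -27805 - 1*56700 = -27805 - 56700 = -84505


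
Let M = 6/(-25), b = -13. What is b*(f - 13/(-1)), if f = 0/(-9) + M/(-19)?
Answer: -80353/475 ≈ -169.16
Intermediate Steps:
M = -6/25 (M = 6*(-1/25) = -6/25 ≈ -0.24000)
f = 6/475 (f = 0/(-9) - 6/25/(-19) = 0*(-⅑) - 6/25*(-1/19) = 0 + 6/475 = 6/475 ≈ 0.012632)
b*(f - 13/(-1)) = -13*(6/475 - 13/(-1)) = -13*(6/475 - 13*(-1)) = -13*(6/475 + 13) = -13*6181/475 = -80353/475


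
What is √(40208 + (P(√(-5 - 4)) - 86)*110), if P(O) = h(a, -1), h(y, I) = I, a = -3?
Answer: √30638 ≈ 175.04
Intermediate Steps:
P(O) = -1
√(40208 + (P(√(-5 - 4)) - 86)*110) = √(40208 + (-1 - 86)*110) = √(40208 - 87*110) = √(40208 - 9570) = √30638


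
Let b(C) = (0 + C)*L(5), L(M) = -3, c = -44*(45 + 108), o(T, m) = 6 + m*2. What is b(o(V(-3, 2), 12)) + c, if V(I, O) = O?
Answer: -6822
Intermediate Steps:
o(T, m) = 6 + 2*m
c = -6732 (c = -44*153 = -6732)
b(C) = -3*C (b(C) = (0 + C)*(-3) = C*(-3) = -3*C)
b(o(V(-3, 2), 12)) + c = -3*(6 + 2*12) - 6732 = -3*(6 + 24) - 6732 = -3*30 - 6732 = -90 - 6732 = -6822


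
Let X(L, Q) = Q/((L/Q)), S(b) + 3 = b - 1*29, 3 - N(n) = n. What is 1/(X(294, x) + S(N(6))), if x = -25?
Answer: -294/9665 ≈ -0.030419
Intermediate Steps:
N(n) = 3 - n
S(b) = -32 + b (S(b) = -3 + (b - 1*29) = -3 + (b - 29) = -3 + (-29 + b) = -32 + b)
X(L, Q) = Q²/L (X(L, Q) = Q*(Q/L) = Q²/L)
1/(X(294, x) + S(N(6))) = 1/((-25)²/294 + (-32 + (3 - 1*6))) = 1/((1/294)*625 + (-32 + (3 - 6))) = 1/(625/294 + (-32 - 3)) = 1/(625/294 - 35) = 1/(-9665/294) = -294/9665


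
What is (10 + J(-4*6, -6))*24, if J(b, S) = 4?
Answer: 336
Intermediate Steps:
(10 + J(-4*6, -6))*24 = (10 + 4)*24 = 14*24 = 336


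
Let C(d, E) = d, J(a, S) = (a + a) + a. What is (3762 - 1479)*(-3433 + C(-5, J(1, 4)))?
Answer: -7848954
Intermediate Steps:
J(a, S) = 3*a (J(a, S) = 2*a + a = 3*a)
(3762 - 1479)*(-3433 + C(-5, J(1, 4))) = (3762 - 1479)*(-3433 - 5) = 2283*(-3438) = -7848954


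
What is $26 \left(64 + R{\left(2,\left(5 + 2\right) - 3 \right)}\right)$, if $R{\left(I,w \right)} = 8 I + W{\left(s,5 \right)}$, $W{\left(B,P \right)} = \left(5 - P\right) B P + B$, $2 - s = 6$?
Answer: $1976$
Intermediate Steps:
$s = -4$ ($s = 2 - 6 = -4$)
$W{\left(B,P \right)} = B + B P \left(5 - P\right)$ ($W{\left(B,P \right)} = B \left(5 - P\right) P + B = B P \left(5 - P\right) + B = B + B P \left(5 - P\right)$)
$R{\left(I,w \right)} = -4 + 8 I$ ($R{\left(I,w \right)} = 8 I - 4 \left(1 - 5^{2} + 5 \cdot 5\right) = 8 I - 4 \left(1 - 25 + 25\right) = 8 I - 4 = -4 + 8 I$)
$26 \left(64 + R{\left(2,\left(5 + 2\right) - 3 \right)}\right) = 26 \left(64 + \left(-4 + 8 \cdot 2\right)\right) = 26 \left(64 + \left(-4 + 16\right)\right) = 26 \left(64 + 12\right) = 26 \cdot 76 = 1976$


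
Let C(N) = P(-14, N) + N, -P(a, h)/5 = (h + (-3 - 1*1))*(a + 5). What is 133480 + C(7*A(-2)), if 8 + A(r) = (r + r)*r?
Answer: 133300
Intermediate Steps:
A(r) = -8 + 2*r² (A(r) = -8 + (r + r)*r = -8 + (2*r)*r = -8 + 2*r²)
P(a, h) = -5*(-4 + h)*(5 + a) (P(a, h) = -5*(h + (-3 - 1*1))*(a + 5) = -5*(h + (-3 - 1))*(5 + a) = -5*(h - 4)*(5 + a) = -5*(-4 + h)*(5 + a))
C(N) = -180 + 46*N (C(N) = (100 - 25*N + 20*(-14) - 5*(-14)*N) + N = (100 - 25*N - 280 + 70*N) + N = (-180 + 45*N) + N = -180 + 46*N)
133480 + C(7*A(-2)) = 133480 + (-180 + 46*(7*(-8 + 2*(-2)²))) = 133480 + (-180 + 46*(7*(-8 + 2*4))) = 133480 + (-180 + 46*(7*(-8 + 8))) = 133480 + (-180 + 46*(7*0)) = 133480 + (-180 + 46*0) = 133480 + (-180 + 0) = 133480 - 180 = 133300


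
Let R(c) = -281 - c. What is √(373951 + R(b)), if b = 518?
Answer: 52*√138 ≈ 610.86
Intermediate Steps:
√(373951 + R(b)) = √(373951 + (-281 - 1*518)) = √(373951 + (-281 - 518)) = √(373951 - 799) = √373152 = 52*√138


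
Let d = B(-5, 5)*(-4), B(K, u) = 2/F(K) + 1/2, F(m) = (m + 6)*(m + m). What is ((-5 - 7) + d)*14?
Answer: -924/5 ≈ -184.80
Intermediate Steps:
F(m) = 2*m*(6 + m) (F(m) = (6 + m)*(2*m) = 2*m*(6 + m))
B(K, u) = 1/2 + 1/(K*(6 + K)) (B(K, u) = 2/((2*K*(6 + K))) + 1/2 = 2*(1/(2*K*(6 + K))) + 1*(1/2) = 1/(K*(6 + K)) + 1/2 = 1/2 + 1/(K*(6 + K)))
d = -6/5 (d = ((1/2)*(2 - 5*(6 - 5))/(-5*(6 - 5)))*(-4) = ((1/2)*(-1/5)*(2 - 5*1)/1)*(-4) = ((1/2)*(-1/5)*1*(2 - 5))*(-4) = ((1/2)*(-1/5)*1*(-3))*(-4) = (3/10)*(-4) = -6/5 ≈ -1.2000)
((-5 - 7) + d)*14 = ((-5 - 7) - 6/5)*14 = (-12 - 6/5)*14 = -66/5*14 = -924/5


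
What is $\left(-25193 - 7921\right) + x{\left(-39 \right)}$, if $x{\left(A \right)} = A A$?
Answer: $-31593$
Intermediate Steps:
$x{\left(A \right)} = A^{2}$
$\left(-25193 - 7921\right) + x{\left(-39 \right)} = \left(-25193 - 7921\right) + \left(-39\right)^{2} = -33114 + 1521 = -31593$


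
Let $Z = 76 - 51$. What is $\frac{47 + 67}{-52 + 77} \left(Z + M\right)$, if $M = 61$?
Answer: $\frac{9804}{25} \approx 392.16$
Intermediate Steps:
$Z = 25$
$\frac{47 + 67}{-52 + 77} \left(Z + M\right) = \frac{47 + 67}{-52 + 77} \left(25 + 61\right) = \frac{114}{25} \cdot 86 = \frac{9804}{25}$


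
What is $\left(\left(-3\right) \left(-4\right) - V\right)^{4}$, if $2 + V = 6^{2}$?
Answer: $234256$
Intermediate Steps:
$V = 34$ ($V = -2 + 6^{2} = -2 + 36 = 34$)
$\left(\left(-3\right) \left(-4\right) - V\right)^{4} = \left(\left(-3\right) \left(-4\right) - 34\right)^{4} = \left(12 - 34\right)^{4} = \left(-22\right)^{4} = 234256$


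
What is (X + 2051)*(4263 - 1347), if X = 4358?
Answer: 18688644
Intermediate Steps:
(X + 2051)*(4263 - 1347) = (4358 + 2051)*(4263 - 1347) = 6409*2916 = 18688644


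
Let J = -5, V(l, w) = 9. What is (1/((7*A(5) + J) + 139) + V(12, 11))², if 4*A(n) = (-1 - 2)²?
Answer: 29106025/358801 ≈ 81.120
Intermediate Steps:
A(n) = 9/4 (A(n) = (-1 - 2)²/4 = (¼)*(-3)² = (¼)*9 = 9/4)
(1/((7*A(5) + J) + 139) + V(12, 11))² = (1/((7*(9/4) - 5) + 139) + 9)² = (1/((63/4 - 5) + 139) + 9)² = (1/(43/4 + 139) + 9)² = (1/(599/4) + 9)² = (4/599 + 9)² = (5395/599)² = 29106025/358801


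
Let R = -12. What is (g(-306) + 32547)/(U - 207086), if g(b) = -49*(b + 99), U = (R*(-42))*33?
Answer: -21345/95227 ≈ -0.22415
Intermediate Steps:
U = 16632 (U = -12*(-42)*33 = 504*33 = 16632)
g(b) = -4851 - 49*b (g(b) = -49*(99 + b) = -4851 - 49*b)
(g(-306) + 32547)/(U - 207086) = ((-4851 - 49*(-306)) + 32547)/(16632 - 207086) = ((-4851 + 14994) + 32547)/(-190454) = (10143 + 32547)*(-1/190454) = 42690*(-1/190454) = -21345/95227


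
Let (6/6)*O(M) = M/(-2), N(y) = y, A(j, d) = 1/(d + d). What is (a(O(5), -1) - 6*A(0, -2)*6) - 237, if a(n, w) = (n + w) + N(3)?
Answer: -457/2 ≈ -228.50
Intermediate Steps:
A(j, d) = 1/(2*d)
O(M) = -M/2 (O(M) = M/(-2) = M*(-½) = -M/2)
a(n, w) = 3 + n + w (a(n, w) = (n + w) + 3 = 3 + n + w)
(a(O(5), -1) - 6*A(0, -2)*6) - 237 = ((3 - ½*5 - 1) - 3/(-2)*6) - 237 = ((3 - 5/2 - 1) - 3*(-1)/2*6) - 237 = (-½ - 6*(-¼)*6) - 237 = (-½ + (3/2)*6) - 237 = (-½ + 9) - 237 = 17/2 - 237 = -457/2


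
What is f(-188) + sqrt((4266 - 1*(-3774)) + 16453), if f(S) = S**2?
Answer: 35344 + sqrt(24493) ≈ 35501.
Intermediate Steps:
f(-188) + sqrt((4266 - 1*(-3774)) + 16453) = (-188)**2 + sqrt((4266 - 1*(-3774)) + 16453) = 35344 + sqrt((4266 + 3774) + 16453) = 35344 + sqrt(8040 + 16453) = 35344 + sqrt(24493)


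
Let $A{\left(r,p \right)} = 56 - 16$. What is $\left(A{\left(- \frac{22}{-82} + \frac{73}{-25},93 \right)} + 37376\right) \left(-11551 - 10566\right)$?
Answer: $-827529672$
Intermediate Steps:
$A{\left(r,p \right)} = 40$ ($A{\left(r,p \right)} = 56 - 16 = 40$)
$\left(A{\left(- \frac{22}{-82} + \frac{73}{-25},93 \right)} + 37376\right) \left(-11551 - 10566\right) = \left(40 + 37376\right) \left(-11551 - 10566\right) = 37416 \left(-22117\right) = -827529672$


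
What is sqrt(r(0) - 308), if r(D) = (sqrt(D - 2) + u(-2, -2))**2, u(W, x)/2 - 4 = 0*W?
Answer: sqrt(-246 + 16*I*sqrt(2)) ≈ 0.72058 + 15.701*I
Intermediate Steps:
u(W, x) = 8 (u(W, x) = 8 + 2*(0*W) = 8 + 2*0 = 8 + 0 = 8)
r(D) = (8 + sqrt(-2 + D))**2 (r(D) = (sqrt(D - 2) + 8)**2 = (sqrt(-2 + D) + 8)**2 = (8 + sqrt(-2 + D))**2)
sqrt(r(0) - 308) = sqrt((8 + sqrt(-2 + 0))**2 - 308) = sqrt((8 + sqrt(-2))**2 - 308) = sqrt((8 + I*sqrt(2))**2 - 308) = sqrt(-308 + (8 + I*sqrt(2))**2)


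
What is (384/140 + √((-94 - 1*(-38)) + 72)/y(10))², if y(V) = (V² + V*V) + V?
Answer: 3364/441 ≈ 7.6281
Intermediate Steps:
y(V) = V + 2*V² (y(V) = (V² + V²) + V = 2*V² + V = V + 2*V²)
(384/140 + √((-94 - 1*(-38)) + 72)/y(10))² = (384/140 + √((-94 - 1*(-38)) + 72)/((10*(1 + 2*10))))² = (384*(1/140) + √((-94 + 38) + 72)/((10*(1 + 20))))² = (96/35 + √(-56 + 72)/((10*21)))² = (96/35 + √16/210)² = (96/35 + 4*(1/210))² = (96/35 + 2/105)² = (58/21)² = 3364/441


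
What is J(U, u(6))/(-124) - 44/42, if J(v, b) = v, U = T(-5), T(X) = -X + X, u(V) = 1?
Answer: -22/21 ≈ -1.0476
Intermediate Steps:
T(X) = 0
U = 0
J(U, u(6))/(-124) - 44/42 = 0/(-124) - 44/42 = 0*(-1/124) - 44*1/42 = 0 - 22/21 = -22/21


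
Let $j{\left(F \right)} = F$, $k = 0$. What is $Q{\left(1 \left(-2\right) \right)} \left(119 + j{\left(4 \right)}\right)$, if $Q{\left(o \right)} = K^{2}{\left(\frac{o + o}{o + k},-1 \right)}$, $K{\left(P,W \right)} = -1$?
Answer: $123$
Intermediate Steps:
$Q{\left(o \right)} = 1$ ($Q{\left(o \right)} = \left(-1\right)^{2} = 1$)
$Q{\left(1 \left(-2\right) \right)} \left(119 + j{\left(4 \right)}\right) = 1 \left(119 + 4\right) = 1 \cdot 123 = 123$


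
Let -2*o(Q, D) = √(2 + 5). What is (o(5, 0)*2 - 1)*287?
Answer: -287 - 287*√7 ≈ -1046.3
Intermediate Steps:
o(Q, D) = -√7/2 (o(Q, D) = -√(2 + 5)/2 = -√7/2)
(o(5, 0)*2 - 1)*287 = (-√7/2*2 - 1)*287 = (-√7 - 1)*287 = (-1 - √7)*287 = -287 - 287*√7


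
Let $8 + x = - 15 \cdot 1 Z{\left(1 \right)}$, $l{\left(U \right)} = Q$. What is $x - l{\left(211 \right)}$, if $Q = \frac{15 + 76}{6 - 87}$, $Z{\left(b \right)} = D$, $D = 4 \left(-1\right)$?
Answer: $\frac{4303}{81} \approx 53.123$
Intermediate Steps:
$D = -4$
$Z{\left(b \right)} = -4$
$Q = - \frac{91}{81}$ ($Q = \frac{91}{-81} = 91 \left(- \frac{1}{81}\right) = - \frac{91}{81} \approx -1.1235$)
$l{\left(U \right)} = - \frac{91}{81}$
$x = 52$ ($x = -8 - 15 \cdot 1 \left(-4\right) = -8 - -60 = -8 + 60 = 52$)
$x - l{\left(211 \right)} = 52 - - \frac{91}{81} = 52 + \frac{91}{81} = \frac{4303}{81}$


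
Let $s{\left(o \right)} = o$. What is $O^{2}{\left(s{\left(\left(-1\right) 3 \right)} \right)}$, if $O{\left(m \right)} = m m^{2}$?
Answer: $729$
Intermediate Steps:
$O{\left(m \right)} = m^{3}$
$O^{2}{\left(s{\left(\left(-1\right) 3 \right)} \right)} = \left(\left(\left(-1\right) 3\right)^{3}\right)^{2} = \left(\left(-3\right)^{3}\right)^{2} = \left(-27\right)^{2} = 729$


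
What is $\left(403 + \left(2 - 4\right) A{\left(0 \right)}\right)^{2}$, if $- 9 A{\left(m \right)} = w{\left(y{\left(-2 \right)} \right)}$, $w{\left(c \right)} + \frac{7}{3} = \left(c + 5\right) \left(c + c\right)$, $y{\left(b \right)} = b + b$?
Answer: $\frac{117050761}{729} \approx 1.6056 \cdot 10^{5}$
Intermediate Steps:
$y{\left(b \right)} = 2 b$
$w{\left(c \right)} = - \frac{7}{3} + 2 c \left(5 + c\right)$ ($w{\left(c \right)} = - \frac{7}{3} + \left(c + 5\right) \left(c + c\right) = - \frac{7}{3} + \left(5 + c\right) 2 c = - \frac{7}{3} + 2 c \left(5 + c\right)$)
$A{\left(m \right)} = \frac{31}{27}$ ($A{\left(m \right)} = - \frac{- \frac{7}{3} + 2 \left(2 \left(-2\right)\right)^{2} + 10 \cdot 2 \left(-2\right)}{9} = - \frac{- \frac{7}{3} + 2 \left(-4\right)^{2} + 10 \left(-4\right)}{9} = - \frac{- \frac{7}{3} + 2 \cdot 16 - 40}{9} = - \frac{- \frac{7}{3} + 32 - 40}{9} = \left(- \frac{1}{9}\right) \left(- \frac{31}{3}\right) = \frac{31}{27}$)
$\left(403 + \left(2 - 4\right) A{\left(0 \right)}\right)^{2} = \left(403 + \left(2 - 4\right) \frac{31}{27}\right)^{2} = \left(403 - \frac{62}{27}\right)^{2} = \left(\frac{10819}{27}\right)^{2} = \frac{117050761}{729}$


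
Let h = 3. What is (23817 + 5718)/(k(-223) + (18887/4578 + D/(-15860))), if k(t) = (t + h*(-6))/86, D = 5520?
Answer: 2305283865885/76119226 ≈ 30285.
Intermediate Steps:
k(t) = -9/43 + t/86 (k(t) = (t + 3*(-6))/86 = (t - 18)*(1/86) = (-18 + t)*(1/86) = -9/43 + t/86)
(23817 + 5718)/(k(-223) + (18887/4578 + D/(-15860))) = (23817 + 5718)/((-9/43 + (1/86)*(-223)) + (18887/4578 + 5520/(-15860))) = 29535/((-9/43 - 223/86) + (18887*(1/4578) + 5520*(-1/15860))) = 29535/(-241/86 + (18887/4578 - 276/793)) = 29535/(-241/86 + 13713863/3630354) = 29535/(76119226/78052611) = 29535*(78052611/76119226) = 2305283865885/76119226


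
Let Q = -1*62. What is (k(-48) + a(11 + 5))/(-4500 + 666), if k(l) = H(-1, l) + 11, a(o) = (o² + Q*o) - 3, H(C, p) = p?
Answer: 388/1917 ≈ 0.20240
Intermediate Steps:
Q = -62
a(o) = -3 + o² - 62*o (a(o) = (o² - 62*o) - 3 = -3 + o² - 62*o)
k(l) = 11 + l (k(l) = l + 11 = 11 + l)
(k(-48) + a(11 + 5))/(-4500 + 666) = ((11 - 48) + (-3 + (11 + 5)² - 62*(11 + 5)))/(-4500 + 666) = (-37 + (-3 + 16² - 62*16))/(-3834) = (-37 + (-3 + 256 - 992))*(-1/3834) = (-37 - 739)*(-1/3834) = -776*(-1/3834) = 388/1917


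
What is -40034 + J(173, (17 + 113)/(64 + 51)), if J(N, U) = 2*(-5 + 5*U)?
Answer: -920752/23 ≈ -40033.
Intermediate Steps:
J(N, U) = -10 + 10*U
-40034 + J(173, (17 + 113)/(64 + 51)) = -40034 + (-10 + 10*((17 + 113)/(64 + 51))) = -40034 + (-10 + 10*(130/115)) = -40034 + (-10 + 10*(130*(1/115))) = -40034 + (-10 + 10*(26/23)) = -40034 + (-10 + 260/23) = -40034 + 30/23 = -920752/23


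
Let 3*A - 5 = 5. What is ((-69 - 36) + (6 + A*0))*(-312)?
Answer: 30888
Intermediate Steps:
A = 10/3 (A = 5/3 + (1/3)*5 = 5/3 + 5/3 = 10/3 ≈ 3.3333)
((-69 - 36) + (6 + A*0))*(-312) = ((-69 - 36) + (6 + (10/3)*0))*(-312) = (-105 + (6 + 0))*(-312) = (-105 + 6)*(-312) = -99*(-312) = 30888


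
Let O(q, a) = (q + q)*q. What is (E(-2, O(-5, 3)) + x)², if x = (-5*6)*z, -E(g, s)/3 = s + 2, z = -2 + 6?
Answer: 76176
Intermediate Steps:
z = 4
O(q, a) = 2*q² (O(q, a) = (2*q)*q = 2*q²)
E(g, s) = -6 - 3*s (E(g, s) = -3*(s + 2) = -3*(2 + s) = -6 - 3*s)
x = -120 (x = -5*6*4 = -30*4 = -120)
(E(-2, O(-5, 3)) + x)² = ((-6 - 6*(-5)²) - 120)² = ((-6 - 6*25) - 120)² = ((-6 - 3*50) - 120)² = ((-6 - 150) - 120)² = (-156 - 120)² = (-276)² = 76176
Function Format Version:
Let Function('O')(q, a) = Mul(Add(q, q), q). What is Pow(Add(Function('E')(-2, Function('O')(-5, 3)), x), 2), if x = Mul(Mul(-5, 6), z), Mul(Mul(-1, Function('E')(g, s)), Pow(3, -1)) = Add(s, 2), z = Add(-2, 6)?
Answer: 76176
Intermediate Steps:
z = 4
Function('O')(q, a) = Mul(2, Pow(q, 2)) (Function('O')(q, a) = Mul(Mul(2, q), q) = Mul(2, Pow(q, 2)))
Function('E')(g, s) = Add(-6, Mul(-3, s)) (Function('E')(g, s) = Mul(-3, Add(s, 2)) = Mul(-3, Add(2, s)) = Add(-6, Mul(-3, s)))
x = -120 (x = Mul(Mul(-5, 6), 4) = Mul(-30, 4) = -120)
Pow(Add(Function('E')(-2, Function('O')(-5, 3)), x), 2) = Pow(Add(Add(-6, Mul(-3, Mul(2, Pow(-5, 2)))), -120), 2) = Pow(Add(Add(-6, Mul(-3, Mul(2, 25))), -120), 2) = Pow(Add(Add(-6, Mul(-3, 50)), -120), 2) = Pow(Add(Add(-6, -150), -120), 2) = Pow(Add(-156, -120), 2) = Pow(-276, 2) = 76176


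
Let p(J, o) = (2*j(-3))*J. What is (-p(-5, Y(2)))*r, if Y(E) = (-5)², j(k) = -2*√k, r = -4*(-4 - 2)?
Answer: -480*I*√3 ≈ -831.38*I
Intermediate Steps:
r = 24 (r = -4*(-6) = 24)
Y(E) = 25
p(J, o) = -4*I*J*√3 (p(J, o) = (2*(-2*I*√3))*J = (-4*I*√3)*J = -4*I*J*√3)
(-p(-5, Y(2)))*r = -(-4)*I*(-5)*√3*24 = -20*I*√3*24 = -480*I*√3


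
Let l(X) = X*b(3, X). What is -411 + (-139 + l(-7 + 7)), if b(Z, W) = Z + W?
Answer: -550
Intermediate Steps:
b(Z, W) = W + Z
l(X) = X*(3 + X) (l(X) = X*(X + 3) = X*(3 + X))
-411 + (-139 + l(-7 + 7)) = -411 + (-139 + (-7 + 7)*(3 + (-7 + 7))) = -411 + (-139 + 0*(3 + 0)) = -411 + (-139 + 0*3) = -411 + (-139 + 0) = -411 - 139 = -550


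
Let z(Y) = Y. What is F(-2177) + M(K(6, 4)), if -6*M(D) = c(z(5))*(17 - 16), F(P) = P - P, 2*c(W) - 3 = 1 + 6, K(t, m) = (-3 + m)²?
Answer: -⅚ ≈ -0.83333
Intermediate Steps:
c(W) = 5 (c(W) = 3/2 + (1 + 6)/2 = 3/2 + (½)*7 = 3/2 + 7/2 = 5)
F(P) = 0
M(D) = -⅚ (M(D) = -5*(17 - 16)/6 = -5/6 = -⅙*5 = -⅚)
F(-2177) + M(K(6, 4)) = 0 - ⅚ = -⅚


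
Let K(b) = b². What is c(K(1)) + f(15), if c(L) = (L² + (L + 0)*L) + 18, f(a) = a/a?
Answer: 21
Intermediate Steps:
f(a) = 1
c(L) = 18 + 2*L² (c(L) = (L² + L*L) + 18 = (L² + L²) + 18 = 2*L² + 18 = 18 + 2*L²)
c(K(1)) + f(15) = (18 + 2*(1²)²) + 1 = (18 + 2*1²) + 1 = (18 + 2*1) + 1 = (18 + 2) + 1 = 20 + 1 = 21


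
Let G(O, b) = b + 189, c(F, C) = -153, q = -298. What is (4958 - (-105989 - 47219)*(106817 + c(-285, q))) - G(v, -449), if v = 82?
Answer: 16341783330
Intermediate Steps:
G(O, b) = 189 + b
(4958 - (-105989 - 47219)*(106817 + c(-285, q))) - G(v, -449) = (4958 - (-105989 - 47219)*(106817 - 153)) - (189 - 449) = (4958 - (-153208)*106664) - 1*(-260) = (4958 - 1*(-16341778112)) + 260 = (4958 + 16341778112) + 260 = 16341783070 + 260 = 16341783330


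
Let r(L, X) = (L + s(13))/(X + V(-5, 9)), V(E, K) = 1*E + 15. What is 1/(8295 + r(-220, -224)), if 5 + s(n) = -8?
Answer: 214/1775363 ≈ 0.00012054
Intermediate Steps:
V(E, K) = 15 + E (V(E, K) = E + 15 = 15 + E)
s(n) = -13 (s(n) = -5 - 8 = -13)
r(L, X) = (-13 + L)/(10 + X) (r(L, X) = (L - 13)/(X + (15 - 5)) = (-13 + L)/(X + 10) = (-13 + L)/(10 + X))
1/(8295 + r(-220, -224)) = 1/(8295 + (-13 - 220)/(10 - 224)) = 1/(8295 - 233/(-214)) = 1/(8295 - 1/214*(-233)) = 1/(8295 + 233/214) = 1/(1775363/214) = 214/1775363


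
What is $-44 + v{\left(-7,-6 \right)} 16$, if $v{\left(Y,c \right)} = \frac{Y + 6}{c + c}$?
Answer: $- \frac{128}{3} \approx -42.667$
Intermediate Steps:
$v{\left(Y,c \right)} = \frac{6 + Y}{2 c}$
$-44 + v{\left(-7,-6 \right)} 16 = -44 + \frac{6 - 7}{2 \left(-6\right)} 16 = -44 + \frac{1}{2} \left(- \frac{1}{6}\right) \left(-1\right) 16 = -44 + \frac{1}{12} \cdot 16 = -44 + \frac{4}{3} = - \frac{128}{3}$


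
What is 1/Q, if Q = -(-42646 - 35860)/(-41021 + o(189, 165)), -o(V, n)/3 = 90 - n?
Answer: -20398/39253 ≈ -0.51965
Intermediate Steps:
o(V, n) = -270 + 3*n (o(V, n) = -3*(90 - n) = -270 + 3*n)
Q = -39253/20398 (Q = -(-42646 - 35860)/(-41021 + (-270 + 3*165)) = -(-78506)/(-41021 + (-270 + 495)) = -(-78506)/(-41021 + 225) = -(-78506)/(-40796) = -(-78506)*(-1)/40796 = -1*39253/20398 = -39253/20398 ≈ -1.9244)
1/Q = 1/(-39253/20398) = -20398/39253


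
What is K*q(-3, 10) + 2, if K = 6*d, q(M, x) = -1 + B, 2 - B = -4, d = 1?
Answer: 32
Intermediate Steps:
B = 6 (B = 2 - 1*(-4) = 2 + 4 = 6)
q(M, x) = 5 (q(M, x) = -1 + 6 = 5)
K = 6 (K = 6*1 = 6)
K*q(-3, 10) + 2 = 6*5 + 2 = 30 + 2 = 32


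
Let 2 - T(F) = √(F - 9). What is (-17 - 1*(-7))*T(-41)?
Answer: -20 + 50*I*√2 ≈ -20.0 + 70.711*I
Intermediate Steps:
T(F) = 2 - √(-9 + F) (T(F) = 2 - √(F - 9) = 2 - √(-9 + F))
(-17 - 1*(-7))*T(-41) = (-17 - 1*(-7))*(2 - √(-9 - 41)) = (-17 + 7)*(2 - √(-50)) = -10*(2 - 5*I*√2) = -20 + 50*I*√2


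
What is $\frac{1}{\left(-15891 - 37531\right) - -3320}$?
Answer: $- \frac{1}{50102} \approx -1.9959 \cdot 10^{-5}$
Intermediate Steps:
$\frac{1}{\left(-15891 - 37531\right) - -3320} = \frac{1}{\left(-15891 - 37531\right) + \left(3350 - 30\right)} = \frac{1}{-53422 + 3320} = \frac{1}{-50102} = - \frac{1}{50102}$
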